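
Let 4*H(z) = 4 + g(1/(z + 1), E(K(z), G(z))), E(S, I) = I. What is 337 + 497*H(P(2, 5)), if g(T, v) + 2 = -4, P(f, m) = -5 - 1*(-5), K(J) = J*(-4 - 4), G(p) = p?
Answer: 177/2 ≈ 88.500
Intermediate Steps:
K(J) = -8*J (K(J) = J*(-8) = -8*J)
P(f, m) = 0 (P(f, m) = -5 + 5 = 0)
g(T, v) = -6 (g(T, v) = -2 - 4 = -6)
H(z) = -1/2 (H(z) = (4 - 6)/4 = (1/4)*(-2) = -1/2)
337 + 497*H(P(2, 5)) = 337 + 497*(-1/2) = 337 - 497/2 = 177/2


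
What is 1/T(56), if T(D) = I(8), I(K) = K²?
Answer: 1/64 ≈ 0.015625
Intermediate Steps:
T(D) = 64 (T(D) = 8² = 64)
1/T(56) = 1/64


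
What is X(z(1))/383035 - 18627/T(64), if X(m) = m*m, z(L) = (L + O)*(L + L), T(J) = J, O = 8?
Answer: -7134772209/24514240 ≈ -291.05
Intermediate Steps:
z(L) = 2*L*(8 + L) (z(L) = (L + 8)*(L + L) = (8 + L)*(2*L) = 2*L*(8 + L))
X(m) = m²
X(z(1))/383035 - 18627/T(64) = (2*1*(8 + 1))²/383035 - 18627/64 = (2*1*9)²*(1/383035) - 18627*1/64 = 18²*(1/383035) - 18627/64 = 324*(1/383035) - 18627/64 = 324/383035 - 18627/64 = -7134772209/24514240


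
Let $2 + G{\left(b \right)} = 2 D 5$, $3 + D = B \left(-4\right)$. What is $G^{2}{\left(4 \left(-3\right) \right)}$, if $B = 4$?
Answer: $36864$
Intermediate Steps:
$D = -19$ ($D = -3 + 4 \left(-4\right) = -3 - 16 = -19$)
$G{\left(b \right)} = -192$ ($G{\left(b \right)} = -2 + 2 \left(-19\right) 5 = -2 - 190 = -192$)
$G^{2}{\left(4 \left(-3\right) \right)} = \left(-192\right)^{2} = 36864$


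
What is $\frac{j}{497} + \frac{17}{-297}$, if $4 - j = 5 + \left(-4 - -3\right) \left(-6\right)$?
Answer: $- \frac{1504}{21087} \approx -0.071324$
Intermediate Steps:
$j = -7$ ($j = 4 - \left(5 + \left(-4 - -3\right) \left(-6\right)\right) = 4 - \left(5 + \left(-4 + 3\right) \left(-6\right)\right) = 4 - \left(5 - -6\right) = 4 - \left(5 + 6\right) = 4 - 11 = -7$)
$\frac{j}{497} + \frac{17}{-297} = - \frac{7}{497} + \frac{17}{-297} = \left(-7\right) \frac{1}{497} + 17 \left(- \frac{1}{297}\right) = - \frac{1}{71} - \frac{17}{297} = - \frac{1504}{21087}$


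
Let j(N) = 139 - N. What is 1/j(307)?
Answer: -1/168 ≈ -0.0059524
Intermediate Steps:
1/j(307) = 1/(139 - 1*307) = 1/(139 - 307) = 1/(-168) = -1/168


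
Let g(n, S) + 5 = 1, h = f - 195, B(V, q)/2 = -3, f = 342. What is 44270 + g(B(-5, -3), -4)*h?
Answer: 43682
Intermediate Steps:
B(V, q) = -6 (B(V, q) = 2*(-3) = -6)
h = 147 (h = 342 - 195 = 147)
g(n, S) = -4 (g(n, S) = -5 + 1 = -4)
44270 + g(B(-5, -3), -4)*h = 44270 - 4*147 = 44270 - 588 = 43682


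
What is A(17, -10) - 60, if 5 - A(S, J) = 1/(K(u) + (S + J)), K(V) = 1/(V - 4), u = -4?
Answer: -3033/55 ≈ -55.145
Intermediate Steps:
K(V) = 1/(-4 + V)
A(S, J) = 5 - 1/(-1/8 + J + S) (A(S, J) = 5 - 1/(1/(-4 - 4) + (S + J)) = 5 - 1/(1/(-8) + (J + S)) = 5 - 1/(-1/8 + (J + S)) = 5 - 1/(-1/8 + J + S))
A(17, -10) - 60 = (-13 + 40*(-10) + 40*17)/(-1 + 8*(-10) + 8*17) - 60 = (-13 - 400 + 680)/(-1 - 80 + 136) - 60 = 267/55 - 60 = -3033/55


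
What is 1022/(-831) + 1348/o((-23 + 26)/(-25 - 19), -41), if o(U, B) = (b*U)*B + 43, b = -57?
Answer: -54519890/4253889 ≈ -12.816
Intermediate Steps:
o(U, B) = 43 - 57*B*U (o(U, B) = (-57*U)*B + 43 = -57*B*U + 43 = 43 - 57*B*U)
1022/(-831) + 1348/o((-23 + 26)/(-25 - 19), -41) = 1022/(-831) + 1348/(43 - 57*(-41)*(-23 + 26)/(-25 - 19)) = 1022*(-1/831) + 1348/(43 - 57*(-41)*3/(-44)) = -1022/831 + 1348/(43 - 57*(-41)*3*(-1/44)) = -1022/831 + 1348/(43 - 57*(-41)*(-3/44)) = -1022/831 + 1348/(43 - 7011/44) = -1022/831 + 1348/(-5119/44) = -1022/831 + 1348*(-44/5119) = -1022/831 - 59312/5119 = -54519890/4253889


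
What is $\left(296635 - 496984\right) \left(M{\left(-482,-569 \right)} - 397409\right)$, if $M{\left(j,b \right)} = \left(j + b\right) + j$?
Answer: $79927630758$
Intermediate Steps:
$M{\left(j,b \right)} = b + 2 j$ ($M{\left(j,b \right)} = \left(b + j\right) + j = b + 2 j$)
$\left(296635 - 496984\right) \left(M{\left(-482,-569 \right)} - 397409\right) = \left(296635 - 496984\right) \left(\left(-569 + 2 \left(-482\right)\right) - 397409\right) = - 200349 \left(\left(-569 - 964\right) - 397409\right) = - 200349 \left(-1533 - 397409\right) = \left(-200349\right) \left(-398942\right) = 79927630758$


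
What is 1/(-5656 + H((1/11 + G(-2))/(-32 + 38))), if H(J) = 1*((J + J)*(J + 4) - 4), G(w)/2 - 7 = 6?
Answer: -2178/12169343 ≈ -0.00017897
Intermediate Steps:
G(w) = 26 (G(w) = 14 + 2*6 = 14 + 12 = 26)
H(J) = -4 + 2*J*(4 + J) (H(J) = 1*((2*J)*(4 + J) - 4) = 1*(2*J*(4 + J) - 4) = 1*(-4 + 2*J*(4 + J)) = -4 + 2*J*(4 + J))
1/(-5656 + H((1/11 + G(-2))/(-32 + 38))) = 1/(-5656 + (-4 + 2*((1/11 + 26)/(-32 + 38))² + 8*((1/11 + 26)/(-32 + 38)))) = 1/(-5656 + (-4 + 2*((1/11 + 26)/6)² + 8*((1/11 + 26)/6))) = 1/(-5656 + (-4 + 2*((287/11)*(⅙))² + 8*((287/11)*(⅙)))) = 1/(-5656 + (-4 + 2*(287/66)² + 8*(287/66))) = 1/(-5656 + (-4 + 2*(82369/4356) + 1148/33)) = 1/(-5656 + (-4 + 82369/2178 + 1148/33)) = 1/(-5656 + 149425/2178) = 1/(-12169343/2178) = -2178/12169343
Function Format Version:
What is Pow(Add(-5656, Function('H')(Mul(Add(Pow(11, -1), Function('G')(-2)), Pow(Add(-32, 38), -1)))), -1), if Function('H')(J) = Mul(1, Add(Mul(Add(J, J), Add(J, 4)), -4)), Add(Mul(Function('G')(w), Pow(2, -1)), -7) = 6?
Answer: Rational(-2178, 12169343) ≈ -0.00017897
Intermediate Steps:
Function('G')(w) = 26 (Function('G')(w) = Add(14, Mul(2, 6)) = Add(14, 12) = 26)
Function('H')(J) = Add(-4, Mul(2, J, Add(4, J))) (Function('H')(J) = Mul(1, Add(Mul(Mul(2, J), Add(4, J)), -4)) = Mul(1, Add(Mul(2, J, Add(4, J)), -4)) = Mul(1, Add(-4, Mul(2, J, Add(4, J)))) = Add(-4, Mul(2, J, Add(4, J))))
Pow(Add(-5656, Function('H')(Mul(Add(Pow(11, -1), Function('G')(-2)), Pow(Add(-32, 38), -1)))), -1) = Pow(Add(-5656, Add(-4, Mul(2, Pow(Mul(Add(Pow(11, -1), 26), Pow(Add(-32, 38), -1)), 2)), Mul(8, Mul(Add(Pow(11, -1), 26), Pow(Add(-32, 38), -1))))), -1) = Pow(Add(-5656, Add(-4, Mul(2, Pow(Mul(Add(Rational(1, 11), 26), Pow(6, -1)), 2)), Mul(8, Mul(Add(Rational(1, 11), 26), Pow(6, -1))))), -1) = Pow(Add(-5656, Add(-4, Mul(2, Pow(Mul(Rational(287, 11), Rational(1, 6)), 2)), Mul(8, Mul(Rational(287, 11), Rational(1, 6))))), -1) = Pow(Add(-5656, Add(-4, Mul(2, Pow(Rational(287, 66), 2)), Mul(8, Rational(287, 66)))), -1) = Pow(Add(-5656, Add(-4, Mul(2, Rational(82369, 4356)), Rational(1148, 33))), -1) = Pow(Add(-5656, Add(-4, Rational(82369, 2178), Rational(1148, 33))), -1) = Pow(Add(-5656, Rational(149425, 2178)), -1) = Pow(Rational(-12169343, 2178), -1) = Rational(-2178, 12169343)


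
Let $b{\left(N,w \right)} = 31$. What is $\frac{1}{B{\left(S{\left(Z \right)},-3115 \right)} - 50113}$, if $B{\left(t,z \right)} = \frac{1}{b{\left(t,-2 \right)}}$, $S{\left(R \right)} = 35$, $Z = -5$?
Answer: $- \frac{31}{1553502} \approx -1.9955 \cdot 10^{-5}$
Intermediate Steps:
$B{\left(t,z \right)} = \frac{1}{31}$
$\frac{1}{B{\left(S{\left(Z \right)},-3115 \right)} - 50113} = \frac{1}{\frac{1}{31} - 50113} = \frac{1}{- \frac{1553502}{31}} = - \frac{31}{1553502}$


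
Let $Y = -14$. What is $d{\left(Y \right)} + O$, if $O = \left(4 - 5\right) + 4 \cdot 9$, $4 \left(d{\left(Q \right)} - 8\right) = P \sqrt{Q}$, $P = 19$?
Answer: $43 + \frac{19 i \sqrt{14}}{4} \approx 43.0 + 17.773 i$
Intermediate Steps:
$d{\left(Q \right)} = 8 + \frac{19 \sqrt{Q}}{4}$
$O = 35$ ($O = -1 + 36 = 35$)
$d{\left(Y \right)} + O = \left(8 + \frac{19 \sqrt{-14}}{4}\right) + 35 = \left(8 + \frac{19 i \sqrt{14}}{4}\right) + 35 = 43 + \frac{19 i \sqrt{14}}{4}$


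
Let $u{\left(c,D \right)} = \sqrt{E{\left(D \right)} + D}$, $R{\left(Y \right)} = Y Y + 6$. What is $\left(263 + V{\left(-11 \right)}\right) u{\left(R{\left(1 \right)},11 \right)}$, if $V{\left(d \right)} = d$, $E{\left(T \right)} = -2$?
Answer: $756$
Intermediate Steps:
$R{\left(Y \right)} = 6 + Y^{2}$ ($R{\left(Y \right)} = Y^{2} + 6 = 6 + Y^{2}$)
$u{\left(c,D \right)} = \sqrt{-2 + D}$
$\left(263 + V{\left(-11 \right)}\right) u{\left(R{\left(1 \right)},11 \right)} = \left(263 - 11\right) \sqrt{-2 + 11} = 252 \sqrt{9} = 252 \cdot 3 = 756$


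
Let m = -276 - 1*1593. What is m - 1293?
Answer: -3162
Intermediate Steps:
m = -1869 (m = -276 - 1593 = -1869)
m - 1293 = -1869 - 1293 = -3162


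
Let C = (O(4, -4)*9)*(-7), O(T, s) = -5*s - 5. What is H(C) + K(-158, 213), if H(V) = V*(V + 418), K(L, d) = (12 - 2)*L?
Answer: 496435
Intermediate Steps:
K(L, d) = 10*L
O(T, s) = -5 - 5*s
C = -945 (C = ((-5 - 5*(-4))*9)*(-7) = ((-5 + 20)*9)*(-7) = (15*9)*(-7) = 135*(-7) = -945)
H(V) = V*(418 + V)
H(C) + K(-158, 213) = -945*(418 - 945) + 10*(-158) = -945*(-527) - 1580 = 498015 - 1580 = 496435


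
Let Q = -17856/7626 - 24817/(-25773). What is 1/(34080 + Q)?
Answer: 1056693/36010640729 ≈ 2.9344e-5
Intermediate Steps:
Q = -1456711/1056693 (Q = -17856*1/7626 - 24817*(-1/25773) = -96/41 + 24817/25773 = -1456711/1056693 ≈ -1.3786)
1/(34080 + Q) = 1/(34080 - 1456711/1056693) = 1/(36010640729/1056693) = 1056693/36010640729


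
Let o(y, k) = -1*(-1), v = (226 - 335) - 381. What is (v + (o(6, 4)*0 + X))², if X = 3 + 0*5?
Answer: 237169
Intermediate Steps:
v = -490 (v = -109 - 381 = -490)
X = 3 (X = 3 + 0 = 3)
o(y, k) = 1
(v + (o(6, 4)*0 + X))² = (-490 + (1*0 + 3))² = (-490 + (0 + 3))² = (-490 + 3)² = (-487)² = 237169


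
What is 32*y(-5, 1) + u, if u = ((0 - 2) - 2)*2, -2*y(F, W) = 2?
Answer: -40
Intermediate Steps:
y(F, W) = -1 (y(F, W) = -½*2 = -1)
u = -8 (u = (-2 - 2)*2 = -4*2 = -8)
32*y(-5, 1) + u = 32*(-1) - 8 = -32 - 8 = -40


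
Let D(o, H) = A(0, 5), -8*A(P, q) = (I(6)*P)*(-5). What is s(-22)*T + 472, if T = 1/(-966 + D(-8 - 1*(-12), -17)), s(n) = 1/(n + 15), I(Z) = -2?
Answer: 3191665/6762 ≈ 472.00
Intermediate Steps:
s(n) = 1/(15 + n)
A(P, q) = -5*P/4 (A(P, q) = -(-2*P)*(-5)/8 = -5*P/4)
D(o, H) = 0 (D(o, H) = -5/4*0 = 0)
T = -1/966 (T = 1/(-966 + 0) = 1/(-966) = -1/966 ≈ -0.0010352)
s(-22)*T + 472 = -1/966/(15 - 22) + 472 = -1/966/(-7) + 472 = -⅐*(-1/966) + 472 = 1/6762 + 472 = 3191665/6762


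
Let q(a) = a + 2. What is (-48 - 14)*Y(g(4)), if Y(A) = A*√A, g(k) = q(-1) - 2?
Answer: 62*I ≈ 62.0*I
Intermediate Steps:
q(a) = 2 + a
g(k) = -1 (g(k) = (2 - 1) - 2 = 1 - 2 = -1)
Y(A) = A^(3/2)
(-48 - 14)*Y(g(4)) = (-48 - 14)*(-1)^(3/2) = -(-62)*I = 62*I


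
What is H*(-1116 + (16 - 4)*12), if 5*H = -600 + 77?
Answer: 508356/5 ≈ 1.0167e+5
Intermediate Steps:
H = -523/5 (H = (-600 + 77)/5 = (⅕)*(-523) = -523/5 ≈ -104.60)
H*(-1116 + (16 - 4)*12) = -523*(-1116 + (16 - 4)*12)/5 = -523*(-1116 + 12*12)/5 = -523*(-1116 + 144)/5 = -523/5*(-972) = 508356/5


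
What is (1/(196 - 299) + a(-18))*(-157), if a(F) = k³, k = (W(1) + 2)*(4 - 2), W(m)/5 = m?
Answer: -44373067/103 ≈ -4.3081e+5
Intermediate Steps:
W(m) = 5*m
k = 14 (k = (5*1 + 2)*(4 - 2) = (5 + 2)*2 = 7*2 = 14)
a(F) = 2744 (a(F) = 14³ = 2744)
(1/(196 - 299) + a(-18))*(-157) = (1/(196 - 299) + 2744)*(-157) = (1/(-103) + 2744)*(-157) = (-1/103 + 2744)*(-157) = (282631/103)*(-157) = -44373067/103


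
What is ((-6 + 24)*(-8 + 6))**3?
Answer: -46656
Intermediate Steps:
((-6 + 24)*(-8 + 6))**3 = (18*(-2))**3 = (-36)**3 = -46656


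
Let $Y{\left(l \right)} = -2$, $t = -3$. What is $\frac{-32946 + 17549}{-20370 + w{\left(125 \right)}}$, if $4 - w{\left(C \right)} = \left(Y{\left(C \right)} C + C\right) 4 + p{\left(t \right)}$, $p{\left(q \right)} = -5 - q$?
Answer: $\frac{15397}{19864} \approx 0.77512$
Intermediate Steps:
$w{\left(C \right)} = 6 + 4 C$ ($w{\left(C \right)} = 4 - \left(\left(- 2 C + C\right) 4 - 2\right) = 4 - \left(- C 4 + \left(-5 + 3\right)\right) = 4 - \left(- 4 C - 2\right) = 4 - \left(-2 - 4 C\right) = 4 + \left(2 + 4 C\right) = 6 + 4 C$)
$\frac{-32946 + 17549}{-20370 + w{\left(125 \right)}} = \frac{-32946 + 17549}{-20370 + \left(6 + 4 \cdot 125\right)} = - \frac{15397}{-20370 + \left(6 + 500\right)} = - \frac{15397}{-20370 + 506} = - \frac{15397}{-19864} = \left(-15397\right) \left(- \frac{1}{19864}\right) = \frac{15397}{19864}$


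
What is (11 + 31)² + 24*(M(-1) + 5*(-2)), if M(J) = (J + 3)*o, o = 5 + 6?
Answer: 2052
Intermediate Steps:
o = 11
M(J) = 33 + 11*J (M(J) = (J + 3)*11 = (3 + J)*11 = 33 + 11*J)
(11 + 31)² + 24*(M(-1) + 5*(-2)) = (11 + 31)² + 24*((33 + 11*(-1)) + 5*(-2)) = 42² + 24*((33 - 11) - 10) = 1764 + 24*(22 - 10) = 1764 + 24*12 = 1764 + 288 = 2052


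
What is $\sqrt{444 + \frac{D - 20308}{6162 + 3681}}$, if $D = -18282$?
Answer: $\frac{\sqrt{147532674}}{579} \approx 20.978$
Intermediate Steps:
$\sqrt{444 + \frac{D - 20308}{6162 + 3681}} = \sqrt{444 + \frac{-18282 - 20308}{6162 + 3681}} = \sqrt{444 - \frac{38590}{9843}} = \sqrt{444 - \frac{2270}{579}} = \sqrt{\frac{254806}{579}} = \frac{\sqrt{147532674}}{579}$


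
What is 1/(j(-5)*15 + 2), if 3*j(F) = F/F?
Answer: ⅐ ≈ 0.14286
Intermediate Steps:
j(F) = ⅓ (j(F) = (F/F)/3 = (⅓)*1 = ⅓)
1/(j(-5)*15 + 2) = 1/((⅓)*15 + 2) = 1/(5 + 2) = 1/7 = ⅐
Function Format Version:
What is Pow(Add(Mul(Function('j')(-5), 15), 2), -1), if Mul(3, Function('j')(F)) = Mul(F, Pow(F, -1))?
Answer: Rational(1, 7) ≈ 0.14286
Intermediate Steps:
Function('j')(F) = Rational(1, 3) (Function('j')(F) = Mul(Rational(1, 3), Mul(F, Pow(F, -1))) = Mul(Rational(1, 3), 1) = Rational(1, 3))
Pow(Add(Mul(Function('j')(-5), 15), 2), -1) = Pow(Add(Mul(Rational(1, 3), 15), 2), -1) = Pow(Add(5, 2), -1) = Pow(7, -1) = Rational(1, 7)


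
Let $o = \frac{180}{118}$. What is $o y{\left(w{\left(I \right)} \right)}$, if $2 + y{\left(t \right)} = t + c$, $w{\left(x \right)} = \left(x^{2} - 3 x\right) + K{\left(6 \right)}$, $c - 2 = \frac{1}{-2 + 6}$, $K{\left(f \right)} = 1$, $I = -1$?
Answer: $\frac{945}{118} \approx 8.0085$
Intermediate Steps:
$c = \frac{9}{4}$ ($c = 2 + \frac{1}{-2 + 6} = 2 + \frac{1}{4} = \frac{9}{4} \approx 2.25$)
$w{\left(x \right)} = 1 + x^{2} - 3 x$ ($w{\left(x \right)} = \left(x^{2} - 3 x\right) + 1 = 1 + x^{2} - 3 x$)
$y{\left(t \right)} = \frac{1}{4} + t$ ($y{\left(t \right)} = -2 + \left(t + \frac{9}{4}\right) = -2 + \left(\frac{9}{4} + t\right) = \frac{1}{4} + t$)
$o = \frac{90}{59}$ ($o = 180 \cdot \frac{1}{118} = \frac{90}{59} \approx 1.5254$)
$o y{\left(w{\left(I \right)} \right)} = \frac{90 \left(\frac{1}{4} + \left(1 + \left(-1\right)^{2} - -3\right)\right)}{59} = \frac{90 \left(\frac{1}{4} + \left(1 + 1 + 3\right)\right)}{59} = \frac{90 \left(\frac{1}{4} + 5\right)}{59} = \frac{90}{59} \cdot \frac{21}{4} = \frac{945}{118}$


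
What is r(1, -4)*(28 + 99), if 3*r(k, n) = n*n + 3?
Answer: 2413/3 ≈ 804.33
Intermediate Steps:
r(k, n) = 1 + n**2/3 (r(k, n) = (n*n + 3)/3 = (n**2 + 3)/3 = (3 + n**2)/3 = 1 + n**2/3)
r(1, -4)*(28 + 99) = (1 + (1/3)*(-4)**2)*(28 + 99) = (1 + (1/3)*16)*127 = (1 + 16/3)*127 = (19/3)*127 = 2413/3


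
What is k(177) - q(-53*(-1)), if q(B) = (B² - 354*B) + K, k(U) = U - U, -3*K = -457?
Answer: 47402/3 ≈ 15801.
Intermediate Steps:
K = 457/3 (K = -⅓*(-457) = 457/3 ≈ 152.33)
k(U) = 0
q(B) = 457/3 + B² - 354*B (q(B) = (B² - 354*B) + 457/3 = 457/3 + B² - 354*B)
k(177) - q(-53*(-1)) = 0 - (457/3 + (-53*(-1))² - (-18762)*(-1)) = 0 - (457/3 + 53² - 354*53) = 0 - (457/3 + 2809 - 18762) = 0 - 1*(-47402/3) = 0 + 47402/3 = 47402/3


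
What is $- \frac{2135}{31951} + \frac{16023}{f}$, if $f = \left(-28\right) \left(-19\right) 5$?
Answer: $\frac{72324539}{12141380} \approx 5.9569$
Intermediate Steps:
$f = 2660$ ($f = 532 \cdot 5 = 2660$)
$- \frac{2135}{31951} + \frac{16023}{f} = - \frac{2135}{31951} + \frac{16023}{2660} = \left(-2135\right) \frac{1}{31951} + 16023 \cdot \frac{1}{2660} = - \frac{2135}{31951} + \frac{2289}{380} = \frac{72324539}{12141380}$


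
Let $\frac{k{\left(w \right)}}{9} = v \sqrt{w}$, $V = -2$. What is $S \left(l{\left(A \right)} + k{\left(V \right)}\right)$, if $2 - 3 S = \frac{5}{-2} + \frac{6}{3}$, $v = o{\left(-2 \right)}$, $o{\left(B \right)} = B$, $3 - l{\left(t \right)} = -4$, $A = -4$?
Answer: $\frac{35}{6} - 15 i \sqrt{2} \approx 5.8333 - 21.213 i$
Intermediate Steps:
$l{\left(t \right)} = 7$ ($l{\left(t \right)} = 3 - -4 = 3 + 4 = 7$)
$v = -2$
$k{\left(w \right)} = - 18 \sqrt{w}$ ($k{\left(w \right)} = 9 \left(- 2 \sqrt{w}\right) = - 18 \sqrt{w}$)
$S = \frac{5}{6}$ ($S = \frac{2}{3} - \frac{\frac{5}{-2} + \frac{6}{3}}{3} = \frac{2}{3} - \frac{5 \left(- \frac{1}{2}\right) + 6 \cdot \frac{1}{3}}{3} = \frac{2}{3} - \frac{- \frac{5}{2} + 2}{3} = \frac{2}{3} - - \frac{1}{6} = \frac{2}{3} + \frac{1}{6} = \frac{5}{6} \approx 0.83333$)
$S \left(l{\left(A \right)} + k{\left(V \right)}\right) = \frac{5 \left(7 - 18 \sqrt{-2}\right)}{6} = \frac{5 \left(7 - 18 i \sqrt{2}\right)}{6} = \frac{35}{6} - 15 i \sqrt{2}$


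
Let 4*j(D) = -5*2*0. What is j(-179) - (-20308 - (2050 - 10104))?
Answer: 12254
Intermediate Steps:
j(D) = 0 (j(D) = (-5*2*0)/4 = (-10*0)/4 = (¼)*0 = 0)
j(-179) - (-20308 - (2050 - 10104)) = 0 - (-20308 - (2050 - 10104)) = 0 - (-20308 - 1*(-8054)) = 0 - (-20308 + 8054) = 0 - 1*(-12254) = 0 + 12254 = 12254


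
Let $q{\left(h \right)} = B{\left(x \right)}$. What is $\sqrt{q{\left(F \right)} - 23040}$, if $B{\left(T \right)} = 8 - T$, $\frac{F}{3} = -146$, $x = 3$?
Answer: $i \sqrt{23035} \approx 151.77 i$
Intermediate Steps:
$F = -438$ ($F = 3 \left(-146\right) = -438$)
$q{\left(h \right)} = 5$ ($q{\left(h \right)} = 8 - 3 = 5$)
$\sqrt{q{\left(F \right)} - 23040} = \sqrt{5 - 23040} = \sqrt{-23035} = i \sqrt{23035}$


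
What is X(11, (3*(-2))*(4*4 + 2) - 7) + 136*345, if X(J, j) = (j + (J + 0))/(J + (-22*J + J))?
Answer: 2580626/55 ≈ 46921.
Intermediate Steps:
X(J, j) = -(J + j)/(20*J) (X(J, j) = (j + J)/(J - 21*J) = (J + j)/((-20*J)) = (J + j)*(-1/(20*J)) = -(J + j)/(20*J))
X(11, (3*(-2))*(4*4 + 2) - 7) + 136*345 = (1/20)*(-1*11 - ((3*(-2))*(4*4 + 2) - 7))/11 + 136*345 = (1/20)*(1/11)*(-11 - (-6*(16 + 2) - 7)) + 46920 = (1/20)*(1/11)*(-11 - (-6*18 - 7)) + 46920 = (1/20)*(1/11)*(-11 - (-108 - 7)) + 46920 = (1/20)*(1/11)*(-11 - 1*(-115)) + 46920 = (1/20)*(1/11)*(-11 + 115) + 46920 = (1/20)*(1/11)*104 + 46920 = 26/55 + 46920 = 2580626/55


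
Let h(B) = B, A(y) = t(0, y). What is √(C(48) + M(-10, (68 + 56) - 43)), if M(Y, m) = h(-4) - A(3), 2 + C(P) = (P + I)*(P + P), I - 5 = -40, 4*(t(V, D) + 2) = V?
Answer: 2*√311 ≈ 35.270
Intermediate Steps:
t(V, D) = -2 + V/4
A(y) = -2 (A(y) = -2 + (¼)*0 = -2 + 0 = -2)
I = -35 (I = 5 - 40 = -35)
C(P) = -2 + 2*P*(-35 + P) (C(P) = -2 + (P - 35)*(P + P) = -2 + (-35 + P)*(2*P) = -2 + 2*P*(-35 + P))
M(Y, m) = -2 (M(Y, m) = -4 - 1*(-2) = -4 + 2 = -2)
√(C(48) + M(-10, (68 + 56) - 43)) = √((-2 - 70*48 + 2*48²) - 2) = √((-2 - 3360 + 2*2304) - 2) = √((-2 - 3360 + 4608) - 2) = √(1246 - 2) = √1244 = 2*√311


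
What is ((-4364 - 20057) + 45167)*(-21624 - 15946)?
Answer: -779427220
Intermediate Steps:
((-4364 - 20057) + 45167)*(-21624 - 15946) = (-24421 + 45167)*(-37570) = 20746*(-37570) = -779427220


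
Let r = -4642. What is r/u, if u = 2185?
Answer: -4642/2185 ≈ -2.1245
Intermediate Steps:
r/u = -4642/2185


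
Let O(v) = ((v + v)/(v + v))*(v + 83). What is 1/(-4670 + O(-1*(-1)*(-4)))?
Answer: -1/4591 ≈ -0.00021782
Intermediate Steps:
O(v) = 83 + v (O(v) = ((2*v)/((2*v)))*(83 + v) = ((2*v)*(1/(2*v)))*(83 + v) = 1*(83 + v) = 83 + v)
1/(-4670 + O(-1*(-1)*(-4))) = 1/(-4670 + (83 - 1*(-1)*(-4))) = 1/(-4670 + (83 + 1*(-4))) = 1/(-4670 + (83 - 4)) = 1/(-4670 + 79) = 1/(-4591) = -1/4591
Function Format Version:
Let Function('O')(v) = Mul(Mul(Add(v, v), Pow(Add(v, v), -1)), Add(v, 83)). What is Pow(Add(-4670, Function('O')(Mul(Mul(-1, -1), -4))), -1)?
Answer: Rational(-1, 4591) ≈ -0.00021782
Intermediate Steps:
Function('O')(v) = Add(83, v) (Function('O')(v) = Mul(Mul(Mul(2, v), Pow(Mul(2, v), -1)), Add(83, v)) = Mul(Mul(Mul(2, v), Mul(Rational(1, 2), Pow(v, -1))), Add(83, v)) = Mul(1, Add(83, v)) = Add(83, v))
Pow(Add(-4670, Function('O')(Mul(Mul(-1, -1), -4))), -1) = Pow(Add(-4670, Add(83, Mul(Mul(-1, -1), -4))), -1) = Pow(Add(-4670, Add(83, Mul(1, -4))), -1) = Pow(Add(-4670, Add(83, -4)), -1) = Pow(Add(-4670, 79), -1) = Pow(-4591, -1) = Rational(-1, 4591)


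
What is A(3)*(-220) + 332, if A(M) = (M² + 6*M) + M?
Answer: -6268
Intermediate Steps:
A(M) = M² + 7*M
A(3)*(-220) + 332 = (3*(7 + 3))*(-220) + 332 = (3*10)*(-220) + 332 = 30*(-220) + 332 = -6600 + 332 = -6268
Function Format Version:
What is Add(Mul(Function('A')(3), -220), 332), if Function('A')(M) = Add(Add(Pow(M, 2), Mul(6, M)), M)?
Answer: -6268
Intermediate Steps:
Function('A')(M) = Add(Pow(M, 2), Mul(7, M))
Add(Mul(Function('A')(3), -220), 332) = Add(Mul(Mul(3, Add(7, 3)), -220), 332) = Add(Mul(Mul(3, 10), -220), 332) = Add(Mul(30, -220), 332) = Add(-6600, 332) = -6268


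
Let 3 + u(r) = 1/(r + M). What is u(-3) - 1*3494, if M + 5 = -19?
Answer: -94420/27 ≈ -3497.0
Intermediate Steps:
M = -24 (M = -5 - 19 = -24)
u(r) = -3 + 1/(-24 + r) (u(r) = -3 + 1/(r - 24) = -3 + 1/(-24 + r))
u(-3) - 1*3494 = (73 - 3*(-3))/(-24 - 3) - 1*3494 = (73 + 9)/(-27) - 3494 = -1/27*82 - 3494 = -82/27 - 3494 = -94420/27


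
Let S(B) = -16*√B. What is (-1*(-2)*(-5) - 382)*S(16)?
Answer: 25088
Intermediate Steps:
(-1*(-2)*(-5) - 382)*S(16) = (-1*(-2)*(-5) - 382)*(-16*√16) = (2*(-5) - 382)*(-16*4) = (-10 - 382)*(-64) = -392*(-64) = 25088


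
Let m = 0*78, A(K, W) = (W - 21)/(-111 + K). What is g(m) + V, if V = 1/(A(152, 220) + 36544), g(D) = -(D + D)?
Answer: 41/1498503 ≈ 2.7361e-5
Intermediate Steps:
A(K, W) = (-21 + W)/(-111 + K)
m = 0
g(D) = -2*D
V = 41/1498503 (V = 1/((-21 + 220)/(-111 + 152) + 36544) = 1/(199/41 + 36544) = 1/(1498503/41) = 41/1498503 ≈ 2.7361e-5)
g(m) + V = -2*0 + 41/1498503 = 0 + 41/1498503 = 41/1498503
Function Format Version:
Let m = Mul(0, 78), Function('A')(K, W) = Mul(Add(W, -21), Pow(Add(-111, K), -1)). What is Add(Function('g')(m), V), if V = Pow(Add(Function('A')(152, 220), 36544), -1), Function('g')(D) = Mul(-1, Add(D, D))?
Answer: Rational(41, 1498503) ≈ 2.7361e-5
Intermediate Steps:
Function('A')(K, W) = Mul(Pow(Add(-111, K), -1), Add(-21, W)) (Function('A')(K, W) = Mul(Add(-21, W), Pow(Add(-111, K), -1)) = Mul(Pow(Add(-111, K), -1), Add(-21, W)))
m = 0
Function('g')(D) = Mul(-2, D) (Function('g')(D) = Mul(-1, Mul(2, D)) = Mul(-2, D))
V = Rational(41, 1498503) (V = Pow(Add(Mul(Pow(Add(-111, 152), -1), Add(-21, 220)), 36544), -1) = Pow(Add(Mul(Pow(41, -1), 199), 36544), -1) = Pow(Add(Mul(Rational(1, 41), 199), 36544), -1) = Pow(Add(Rational(199, 41), 36544), -1) = Pow(Rational(1498503, 41), -1) = Rational(41, 1498503) ≈ 2.7361e-5)
Add(Function('g')(m), V) = Add(Mul(-2, 0), Rational(41, 1498503)) = Add(0, Rational(41, 1498503)) = Rational(41, 1498503)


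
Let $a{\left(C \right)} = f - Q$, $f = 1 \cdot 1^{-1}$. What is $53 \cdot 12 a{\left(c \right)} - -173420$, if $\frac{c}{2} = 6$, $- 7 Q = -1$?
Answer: $\frac{1217756}{7} \approx 1.7397 \cdot 10^{5}$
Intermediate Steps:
$Q = \frac{1}{7}$ ($Q = \left(- \frac{1}{7}\right) \left(-1\right) = \frac{1}{7} \approx 0.14286$)
$f = 1$ ($f = 1 \cdot 1 = 1$)
$c = 12$ ($c = 2 \cdot 6 = 12$)
$a{\left(C \right)} = \frac{6}{7}$ ($a{\left(C \right)} = 1 - \frac{1}{7} = \frac{6}{7}$)
$53 \cdot 12 a{\left(c \right)} - -173420 = 53 \cdot 12 \cdot \frac{6}{7} - -173420 = 636 \cdot \frac{6}{7} + 173420 = \frac{3816}{7} + 173420 = \frac{1217756}{7}$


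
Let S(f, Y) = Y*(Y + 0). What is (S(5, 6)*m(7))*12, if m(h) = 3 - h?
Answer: -1728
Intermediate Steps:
S(f, Y) = Y² (S(f, Y) = Y*Y = Y²)
(S(5, 6)*m(7))*12 = (6²*(3 - 1*7))*12 = (36*(3 - 7))*12 = (36*(-4))*12 = -144*12 = -1728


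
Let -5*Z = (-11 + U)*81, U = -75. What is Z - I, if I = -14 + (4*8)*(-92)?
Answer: 21756/5 ≈ 4351.2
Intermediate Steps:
I = -2958 (I = -14 + 32*(-92) = -14 - 2944 = -2958)
Z = 6966/5 (Z = -(-11 - 75)*81/5 = -(-86)*81/5 = -⅕*(-6966) = 6966/5 ≈ 1393.2)
Z - I = 6966/5 - 1*(-2958) = 6966/5 + 2958 = 21756/5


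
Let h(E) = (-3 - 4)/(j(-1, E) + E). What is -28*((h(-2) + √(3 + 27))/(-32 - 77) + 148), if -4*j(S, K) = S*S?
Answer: -4064480/981 + 28*√30/109 ≈ -4141.8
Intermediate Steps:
j(S, K) = -S²/4 (j(S, K) = -S*S/4 = -S²/4)
h(E) = -7/(-¼ + E) (h(E) = (-3 - 4)/(-¼*(-1)² + E) = -7/(-¼*1 + E) = -7/(-¼ + E))
-28*((h(-2) + √(3 + 27))/(-32 - 77) + 148) = -28*((-28/(-1 + 4*(-2)) + √(3 + 27))/(-32 - 77) + 148) = -28*((-28/(-1 - 8) + √30)/(-109) + 148) = -28*((-28/(-9) + √30)*(-1/109) + 148) = -28*((-28*(-⅑) + √30)*(-1/109) + 148) = -28*((28/9 + √30)*(-1/109) + 148) = -28*((-28/981 - √30/109) + 148) = -28*(145160/981 - √30/109) = -4064480/981 + 28*√30/109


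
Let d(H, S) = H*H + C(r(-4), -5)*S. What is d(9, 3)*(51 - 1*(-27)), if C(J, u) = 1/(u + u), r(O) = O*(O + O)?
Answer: 31473/5 ≈ 6294.6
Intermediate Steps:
r(O) = 2*O² (r(O) = O*(2*O) = 2*O²)
C(J, u) = 1/(2*u)
d(H, S) = H² - S/10 (d(H, S) = H*H + ((½)/(-5))*S = H² + ((½)*(-⅕))*S = H² - S/10)
d(9, 3)*(51 - 1*(-27)) = (9² - ⅒*3)*(51 - 1*(-27)) = (81 - 3/10)*(51 + 27) = (807/10)*78 = 31473/5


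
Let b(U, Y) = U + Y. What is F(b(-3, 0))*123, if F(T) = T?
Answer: -369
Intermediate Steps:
F(b(-3, 0))*123 = (-3 + 0)*123 = -3*123 = -369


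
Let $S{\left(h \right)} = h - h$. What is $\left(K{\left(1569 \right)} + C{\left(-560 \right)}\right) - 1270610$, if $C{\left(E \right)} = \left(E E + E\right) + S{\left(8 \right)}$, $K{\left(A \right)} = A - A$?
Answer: $-957570$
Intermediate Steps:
$K{\left(A \right)} = 0$
$S{\left(h \right)} = 0$
$C{\left(E \right)} = E + E^{2}$ ($C{\left(E \right)} = \left(E E + E\right) + 0 = \left(E^{2} + E\right) + 0 = \left(E + E^{2}\right) + 0 = E + E^{2}$)
$\left(K{\left(1569 \right)} + C{\left(-560 \right)}\right) - 1270610 = \left(0 - 560 \left(1 - 560\right)\right) - 1270610 = \left(0 - -313040\right) - 1270610 = \left(0 + 313040\right) - 1270610 = 313040 - 1270610 = -957570$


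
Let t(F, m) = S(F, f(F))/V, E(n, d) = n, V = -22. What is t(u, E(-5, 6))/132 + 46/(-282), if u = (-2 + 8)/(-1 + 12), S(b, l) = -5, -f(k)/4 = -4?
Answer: -7343/45496 ≈ -0.16140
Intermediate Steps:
f(k) = 16 (f(k) = -4*(-4) = 16)
u = 6/11 ≈ 0.54545
t(F, m) = 5/22 (t(F, m) = -5/(-22) = -5*(-1/22) = 5/22)
t(u, E(-5, 6))/132 + 46/(-282) = (5/22)/132 + 46/(-282) = (5/22)*(1/132) + 46*(-1/282) = 5/2904 - 23/141 = -7343/45496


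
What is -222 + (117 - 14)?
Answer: -119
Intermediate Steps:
-222 + (117 - 14) = -222 + 103 = -119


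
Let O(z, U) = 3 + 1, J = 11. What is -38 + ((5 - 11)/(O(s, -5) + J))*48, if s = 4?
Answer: -286/5 ≈ -57.200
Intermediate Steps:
O(z, U) = 4
-38 + ((5 - 11)/(O(s, -5) + J))*48 = -38 + ((5 - 11)/(4 + 11))*48 = -38 - 6/15*48 = -38 - 6*1/15*48 = -38 - ⅖*48 = -38 - 96/5 = -286/5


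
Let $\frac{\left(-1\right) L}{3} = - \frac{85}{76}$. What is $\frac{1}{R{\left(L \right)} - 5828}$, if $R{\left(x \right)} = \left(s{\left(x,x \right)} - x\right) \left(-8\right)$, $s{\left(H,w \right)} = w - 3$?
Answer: $- \frac{1}{5804} \approx -0.00017229$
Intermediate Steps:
$s{\left(H,w \right)} = -3 + w$
$L = \frac{255}{76}$ ($L = - 3 \left(- \frac{85}{76}\right) = - 3 \left(\left(-85\right) \frac{1}{76}\right) = \left(-3\right) \left(- \frac{85}{76}\right) = \frac{255}{76} \approx 3.3553$)
$R{\left(x \right)} = 24$ ($R{\left(x \right)} = \left(\left(-3 + x\right) - x\right) \left(-8\right) = \left(-3\right) \left(-8\right) = 24$)
$\frac{1}{R{\left(L \right)} - 5828} = \frac{1}{24 - 5828} = \frac{1}{-5804} = - \frac{1}{5804}$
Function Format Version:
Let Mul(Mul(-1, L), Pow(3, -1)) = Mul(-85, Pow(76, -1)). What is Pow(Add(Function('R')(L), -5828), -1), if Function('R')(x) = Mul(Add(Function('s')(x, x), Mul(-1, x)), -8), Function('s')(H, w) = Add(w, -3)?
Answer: Rational(-1, 5804) ≈ -0.00017229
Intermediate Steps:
Function('s')(H, w) = Add(-3, w)
L = Rational(255, 76) (L = Mul(-3, Mul(-85, Pow(76, -1))) = Mul(-3, Mul(-85, Rational(1, 76))) = Mul(-3, Rational(-85, 76)) = Rational(255, 76) ≈ 3.3553)
Function('R')(x) = 24 (Function('R')(x) = Mul(Add(Add(-3, x), Mul(-1, x)), -8) = Mul(-3, -8) = 24)
Pow(Add(Function('R')(L), -5828), -1) = Pow(Add(24, -5828), -1) = Pow(-5804, -1) = Rational(-1, 5804)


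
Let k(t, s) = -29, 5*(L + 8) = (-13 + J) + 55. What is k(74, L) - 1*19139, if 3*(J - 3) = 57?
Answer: -19168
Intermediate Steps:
J = 22 (J = 3 + (1/3)*57 = 3 + 19 = 22)
L = 24/5 (L = -8 + ((-13 + 22) + 55)/5 = -8 + (9 + 55)/5 = -8 + (1/5)*64 = -8 + 64/5 = 24/5 ≈ 4.8000)
k(74, L) - 1*19139 = -29 - 1*19139 = -29 - 19139 = -19168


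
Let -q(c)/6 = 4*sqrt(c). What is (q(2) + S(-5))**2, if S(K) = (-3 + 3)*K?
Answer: 1152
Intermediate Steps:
q(c) = -24*sqrt(c)
S(K) = 0 (S(K) = 0*K = 0)
(q(2) + S(-5))**2 = (-24*sqrt(2) + 0)**2 = (-24*sqrt(2))**2 = 1152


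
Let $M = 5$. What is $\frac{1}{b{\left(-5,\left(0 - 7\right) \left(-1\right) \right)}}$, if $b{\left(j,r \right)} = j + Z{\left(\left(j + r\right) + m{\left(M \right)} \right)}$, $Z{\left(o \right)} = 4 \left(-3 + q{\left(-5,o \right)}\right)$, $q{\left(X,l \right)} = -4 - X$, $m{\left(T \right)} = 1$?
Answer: $- \frac{1}{13} \approx -0.076923$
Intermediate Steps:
$Z{\left(o \right)} = -8$ ($Z{\left(o \right)} = 4 \left(-3 - -1\right) = 4 \left(-3 + \left(-4 + 5\right)\right) = 4 \left(-3 + 1\right) = 4 \left(-2\right) = -8$)
$b{\left(j,r \right)} = -8 + j$ ($b{\left(j,r \right)} = j - 8 = -8 + j$)
$\frac{1}{b{\left(-5,\left(0 - 7\right) \left(-1\right) \right)}} = \frac{1}{-8 - 5} = \frac{1}{-13} = - \frac{1}{13}$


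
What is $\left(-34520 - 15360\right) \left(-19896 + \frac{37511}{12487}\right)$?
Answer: $\frac{12390383589080}{12487} \approx 9.9226 \cdot 10^{8}$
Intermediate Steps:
$\left(-34520 - 15360\right) \left(-19896 + \frac{37511}{12487}\right) = - 49880 \left(-19896 + 37511 \cdot \frac{1}{12487}\right) = - 49880 \left(-19896 + \frac{37511}{12487}\right) = \left(-49880\right) \left(- \frac{248403841}{12487}\right) = \frac{12390383589080}{12487}$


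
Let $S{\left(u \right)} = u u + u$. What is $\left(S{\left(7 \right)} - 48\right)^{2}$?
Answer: $64$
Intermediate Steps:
$S{\left(u \right)} = u + u^{2}$ ($S{\left(u \right)} = u^{2} + u = u + u^{2}$)
$\left(S{\left(7 \right)} - 48\right)^{2} = \left(7 \left(1 + 7\right) - 48\right)^{2} = \left(7 \cdot 8 - 48\right)^{2} = \left(56 - 48\right)^{2} = 8^{2} = 64$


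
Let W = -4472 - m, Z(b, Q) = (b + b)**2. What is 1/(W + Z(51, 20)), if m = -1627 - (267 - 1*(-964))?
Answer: 1/8790 ≈ 0.00011377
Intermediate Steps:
m = -2858 (m = -1627 - (267 + 964) = -1627 - 1*1231 = -1627 - 1231 = -2858)
Z(b, Q) = 4*b**2 (Z(b, Q) = (2*b)**2 = 4*b**2)
W = -1614 (W = -4472 - 1*(-2858) = -4472 + 2858 = -1614)
1/(W + Z(51, 20)) = 1/(-1614 + 4*51**2) = 1/(-1614 + 4*2601) = 1/(-1614 + 10404) = 1/8790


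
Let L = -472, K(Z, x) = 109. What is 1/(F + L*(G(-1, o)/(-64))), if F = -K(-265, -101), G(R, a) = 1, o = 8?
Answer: -8/813 ≈ -0.0098401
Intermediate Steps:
F = -109 (F = -1*109 = -109)
1/(F + L*(G(-1, o)/(-64))) = 1/(-109 - 472/(-64)) = 1/(-109 - 472*(-1)/64) = 1/(-109 - 472*(-1/64)) = 1/(-109 + 59/8) = 1/(-813/8) = -8/813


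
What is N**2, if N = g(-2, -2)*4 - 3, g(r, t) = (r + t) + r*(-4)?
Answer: 169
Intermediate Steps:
g(r, t) = t - 3*r (g(r, t) = (r + t) - 4*r = t - 3*r)
N = 13 (N = (-2 - 3*(-2))*4 - 3 = (-2 + 6)*4 - 3 = 4*4 - 3 = 16 - 3 = 13)
N**2 = 13**2 = 169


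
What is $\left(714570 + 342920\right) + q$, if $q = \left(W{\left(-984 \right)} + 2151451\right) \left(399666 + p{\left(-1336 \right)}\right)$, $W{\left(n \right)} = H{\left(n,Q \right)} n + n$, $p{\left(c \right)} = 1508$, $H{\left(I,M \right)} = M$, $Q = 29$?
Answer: $851264604484$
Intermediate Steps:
$W{\left(n \right)} = 30 n$ ($W{\left(n \right)} = 29 n + n = 30 n$)
$q = 851263546994$ ($q = \left(30 \left(-984\right) + 2151451\right) \left(399666 + 1508\right) = \left(-29520 + 2151451\right) 401174 = 2121931 \cdot 401174 = 851263546994$)
$\left(714570 + 342920\right) + q = \left(714570 + 342920\right) + 851263546994 = 1057490 + 851263546994 = 851264604484$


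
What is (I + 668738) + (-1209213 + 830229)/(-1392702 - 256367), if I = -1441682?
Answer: -1274637610152/1649069 ≈ -7.7294e+5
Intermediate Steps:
(I + 668738) + (-1209213 + 830229)/(-1392702 - 256367) = (-1441682 + 668738) + (-1209213 + 830229)/(-1392702 - 256367) = -772944 - 378984/(-1649069) = -772944 - 378984*(-1/1649069) = -772944 + 378984/1649069 = -1274637610152/1649069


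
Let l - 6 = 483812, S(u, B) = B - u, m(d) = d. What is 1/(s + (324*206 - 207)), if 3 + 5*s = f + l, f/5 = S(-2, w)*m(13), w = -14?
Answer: 1/163144 ≈ 6.1296e-6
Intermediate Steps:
l = 483818 (l = 6 + 483812 = 483818)
f = -780 (f = 5*((-14 - 1*(-2))*13) = 5*((-14 + 2)*13) = 5*(-12*13) = 5*(-156) = -780)
s = 96607 (s = -⅗ + (-780 + 483818)/5 = -⅗ + (⅕)*483038 = -⅗ + 483038/5 = 96607)
1/(s + (324*206 - 207)) = 1/(96607 + (324*206 - 207)) = 1/(96607 + (66744 - 207)) = 1/(96607 + 66537) = 1/163144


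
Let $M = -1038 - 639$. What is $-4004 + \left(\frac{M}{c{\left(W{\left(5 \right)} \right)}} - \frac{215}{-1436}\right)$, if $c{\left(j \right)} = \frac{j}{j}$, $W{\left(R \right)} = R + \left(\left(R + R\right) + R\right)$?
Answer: $- \frac{8157701}{1436} \approx -5680.9$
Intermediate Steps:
$W{\left(R \right)} = 4 R$ ($W{\left(R \right)} = R + \left(2 R + R\right) = R + 3 R = 4 R$)
$c{\left(j \right)} = 1$
$M = -1677$
$-4004 + \left(\frac{M}{c{\left(W{\left(5 \right)} \right)}} - \frac{215}{-1436}\right) = -4004 - \left(1677 - \frac{215}{1436}\right) = -4004 - \frac{2407957}{1436} = - \frac{8157701}{1436}$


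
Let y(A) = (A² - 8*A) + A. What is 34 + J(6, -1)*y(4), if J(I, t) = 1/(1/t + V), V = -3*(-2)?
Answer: 158/5 ≈ 31.600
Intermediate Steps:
V = 6
J(I, t) = 1/(6 + 1/t) (J(I, t) = 1/(1/t + 6) = 1/(6 + 1/t))
y(A) = A² - 7*A
34 + J(6, -1)*y(4) = 34 + (-1/(1 + 6*(-1)))*(4*(-7 + 4)) = 34 + (-1/(1 - 6))*(4*(-3)) = 34 - 1/(-5)*(-12) = 34 - 1*(-⅕)*(-12) = 34 + (⅕)*(-12) = 34 - 12/5 = 158/5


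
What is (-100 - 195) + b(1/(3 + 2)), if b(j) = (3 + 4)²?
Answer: -246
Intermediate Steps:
b(j) = 49 (b(j) = 7² = 49)
(-100 - 195) + b(1/(3 + 2)) = (-100 - 195) + 49 = -295 + 49 = -246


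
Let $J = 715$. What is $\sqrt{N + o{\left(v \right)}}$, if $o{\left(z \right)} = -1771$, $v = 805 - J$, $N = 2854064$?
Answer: $\sqrt{2852293} \approx 1688.9$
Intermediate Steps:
$v = 90$ ($v = 805 - 715 = 90$)
$\sqrt{N + o{\left(v \right)}} = \sqrt{2854064 - 1771} = \sqrt{2852293}$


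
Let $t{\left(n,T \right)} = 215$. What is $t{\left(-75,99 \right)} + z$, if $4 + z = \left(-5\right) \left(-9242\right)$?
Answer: $46421$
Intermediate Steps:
$z = 46206$ ($z = -4 - -46210 = -4 + 46210 = 46206$)
$t{\left(-75,99 \right)} + z = 215 + 46206 = 46421$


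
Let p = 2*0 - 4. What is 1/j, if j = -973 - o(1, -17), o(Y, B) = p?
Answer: -1/969 ≈ -0.0010320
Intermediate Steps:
p = -4 (p = 0 - 4 = -4)
o(Y, B) = -4
j = -969 (j = -973 - 1*(-4) = -973 + 4 = -969)
1/j = 1/(-969) = -1/969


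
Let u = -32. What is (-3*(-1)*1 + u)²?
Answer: 841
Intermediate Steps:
(-3*(-1)*1 + u)² = (-3*(-1)*1 - 32)² = (3*1 - 32)² = (3 - 32)² = (-29)² = 841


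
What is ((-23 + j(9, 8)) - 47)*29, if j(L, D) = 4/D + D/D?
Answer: -3973/2 ≈ -1986.5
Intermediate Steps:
j(L, D) = 1 + 4/D (j(L, D) = 4/D + 1 = 1 + 4/D)
((-23 + j(9, 8)) - 47)*29 = ((-23 + (4 + 8)/8) - 47)*29 = ((-23 + (⅛)*12) - 47)*29 = ((-23 + 3/2) - 47)*29 = (-43/2 - 47)*29 = -137/2*29 = -3973/2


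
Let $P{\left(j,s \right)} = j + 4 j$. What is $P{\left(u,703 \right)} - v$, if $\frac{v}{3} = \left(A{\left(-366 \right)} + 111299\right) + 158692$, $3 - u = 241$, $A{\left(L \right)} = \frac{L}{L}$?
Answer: $-811166$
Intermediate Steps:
$A{\left(L \right)} = 1$
$u = -238$ ($u = 3 - 241 = -238$)
$P{\left(j,s \right)} = 5 j$
$v = 809976$ ($v = 3 \left(\left(1 + 111299\right) + 158692\right) = 3 \left(111300 + 158692\right) = 3 \cdot 269992 = 809976$)
$P{\left(u,703 \right)} - v = 5 \left(-238\right) - 809976 = -1190 - 809976 = -811166$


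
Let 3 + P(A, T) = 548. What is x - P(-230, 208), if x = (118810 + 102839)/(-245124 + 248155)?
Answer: -1430246/3031 ≈ -471.87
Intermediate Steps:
P(A, T) = 545 (P(A, T) = -3 + 548 = 545)
x = 221649/3031 ≈ 73.127
x - P(-230, 208) = 221649/3031 - 1*545 = 221649/3031 - 545 = -1430246/3031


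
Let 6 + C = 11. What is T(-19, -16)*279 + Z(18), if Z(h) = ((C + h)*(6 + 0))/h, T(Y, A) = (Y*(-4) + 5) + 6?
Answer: 72842/3 ≈ 24281.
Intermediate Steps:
C = 5 (C = -6 + 11 = 5)
T(Y, A) = 11 - 4*Y (T(Y, A) = (-4*Y + 5) + 6 = (5 - 4*Y) + 6 = 11 - 4*Y)
Z(h) = (30 + 6*h)/h (Z(h) = ((5 + h)*(6 + 0))/h = ((5 + h)*6)/h = (30 + 6*h)/h)
T(-19, -16)*279 + Z(18) = (11 - 4*(-19))*279 + (6 + 30/18) = (11 + 76)*279 + (6 + 30*(1/18)) = 87*279 + (6 + 5/3) = 24273 + 23/3 = 72842/3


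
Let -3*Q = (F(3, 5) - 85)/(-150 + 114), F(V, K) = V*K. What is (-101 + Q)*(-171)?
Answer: 104291/6 ≈ 17382.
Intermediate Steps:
F(V, K) = K*V
Q = -35/54 (Q = -(5*3 - 85)/(3*(-150 + 114)) = -(15 - 85)/(3*(-36)) = -(-70)*(-1)/(3*36) = -1/3*35/18 = -35/54 ≈ -0.64815)
(-101 + Q)*(-171) = (-101 - 35/54)*(-171) = -5489/54*(-171) = 104291/6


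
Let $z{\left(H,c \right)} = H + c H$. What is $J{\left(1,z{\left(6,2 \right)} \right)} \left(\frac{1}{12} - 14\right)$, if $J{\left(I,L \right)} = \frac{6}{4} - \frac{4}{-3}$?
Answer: $- \frac{2839}{72} \approx -39.431$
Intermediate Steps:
$z{\left(H,c \right)} = H + H c$
$J{\left(I,L \right)} = \frac{17}{6}$ ($J{\left(I,L \right)} = 6 \cdot \frac{1}{4} - - \frac{4}{3} = \frac{3}{2} + \frac{4}{3} = \frac{17}{6}$)
$J{\left(1,z{\left(6,2 \right)} \right)} \left(\frac{1}{12} - 14\right) = \frac{17 \left(\frac{1}{12} - 14\right)}{6} = \frac{17}{6} \left(- \frac{167}{12}\right) = - \frac{2839}{72}$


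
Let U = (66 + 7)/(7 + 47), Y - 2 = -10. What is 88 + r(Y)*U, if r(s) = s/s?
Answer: 4825/54 ≈ 89.352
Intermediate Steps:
Y = -8 (Y = 2 - 10 = -8)
r(s) = 1
U = 73/54 ≈ 1.3519
88 + r(Y)*U = 88 + 1*(73/54) = 88 + 73/54 = 4825/54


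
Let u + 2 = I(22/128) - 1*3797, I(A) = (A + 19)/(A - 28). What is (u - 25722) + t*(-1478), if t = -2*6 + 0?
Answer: -20990312/1781 ≈ -11786.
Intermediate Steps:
t = -12 (t = -12 + 0 = -12)
I(A) = (19 + A)/(-28 + A)
u = -6767246/1781 (u = -2 + ((19 + 22/128)/(-28 + 22/128) - 1*3797) = -2 + ((19 + 22*(1/128))/(-28 + 22*(1/128)) - 3797) = -2 + ((19 + 11/64)/(-28 + 11/64) - 3797) = -2 + ((1227/64)/(-1781/64) - 3797) = -2 + (-64/1781*1227/64 - 3797) = -2 + (-1227/1781 - 3797) = -2 - 6763684/1781 = -6767246/1781 ≈ -3799.7)
(u - 25722) + t*(-1478) = (-6767246/1781 - 25722) - 12*(-1478) = -52578128/1781 + 17736 = -20990312/1781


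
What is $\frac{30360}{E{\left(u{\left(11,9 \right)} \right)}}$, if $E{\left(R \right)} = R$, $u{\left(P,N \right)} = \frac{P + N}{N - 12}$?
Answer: $-4554$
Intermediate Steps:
$u{\left(P,N \right)} = \frac{N + P}{-12 + N}$
$\frac{30360}{E{\left(u{\left(11,9 \right)} \right)}} = \frac{30360}{\frac{1}{-12 + 9} \left(9 + 11\right)} = \frac{30360}{\frac{1}{-3} \cdot 20} = \frac{30360}{\left(- \frac{1}{3}\right) 20} = \frac{30360}{- \frac{20}{3}} = 30360 \left(- \frac{3}{20}\right) = -4554$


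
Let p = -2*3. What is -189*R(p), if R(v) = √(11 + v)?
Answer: -189*√5 ≈ -422.62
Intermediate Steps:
p = -6
-189*R(p) = -189*√(11 - 6) = -189*√5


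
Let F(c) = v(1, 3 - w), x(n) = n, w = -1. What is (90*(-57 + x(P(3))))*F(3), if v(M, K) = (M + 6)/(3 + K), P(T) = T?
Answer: -4860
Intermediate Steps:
v(M, K) = (6 + M)/(3 + K)
F(c) = 1 (F(c) = (6 + 1)/(3 + (3 - 1*(-1))) = 7/(3 + (3 + 1)) = 7/(3 + 4) = 7/7 = (⅐)*7 = 1)
(90*(-57 + x(P(3))))*F(3) = (90*(-57 + 3))*1 = (90*(-54))*1 = -4860*1 = -4860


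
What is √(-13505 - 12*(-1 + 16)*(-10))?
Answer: I*√11705 ≈ 108.19*I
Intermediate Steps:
√(-13505 - 12*(-1 + 16)*(-10)) = √(-13505 - 12*15*(-10)) = √(-13505 - 180*(-10)) = √(-13505 + 1800) = √(-11705) = I*√11705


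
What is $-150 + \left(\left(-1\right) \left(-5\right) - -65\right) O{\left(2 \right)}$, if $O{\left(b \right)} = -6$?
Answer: $-570$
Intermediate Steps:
$-150 + \left(\left(-1\right) \left(-5\right) - -65\right) O{\left(2 \right)} = -150 + \left(\left(-1\right) \left(-5\right) - -65\right) \left(-6\right) = -150 + \left(5 + 65\right) \left(-6\right) = -150 + 70 \left(-6\right) = -150 - 420 = -570$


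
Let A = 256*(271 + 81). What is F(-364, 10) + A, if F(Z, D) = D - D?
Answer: 90112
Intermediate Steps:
F(Z, D) = 0
A = 90112 (A = 256*352 = 90112)
F(-364, 10) + A = 0 + 90112 = 90112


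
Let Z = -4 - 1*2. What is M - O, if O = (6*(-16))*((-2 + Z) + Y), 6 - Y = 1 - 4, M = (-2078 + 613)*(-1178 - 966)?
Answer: 3141056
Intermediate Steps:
Z = -6 (Z = -4 - 2 = -6)
M = 3140960 (M = -1465*(-2144) = 3140960)
Y = 9 (Y = 6 - (1 - 4) = 6 - 1*(-3) = 6 + 3 = 9)
O = -96 (O = (6*(-16))*((-2 - 6) + 9) = -96*(-8 + 9) = -96*1 = -96)
M - O = 3140960 - 1*(-96) = 3140960 + 96 = 3141056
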